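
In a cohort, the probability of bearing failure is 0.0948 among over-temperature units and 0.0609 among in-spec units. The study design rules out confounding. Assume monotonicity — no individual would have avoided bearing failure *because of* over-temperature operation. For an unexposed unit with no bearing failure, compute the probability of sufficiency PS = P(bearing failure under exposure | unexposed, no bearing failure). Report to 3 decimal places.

PS ≈ 0.036

Let p₁ = 0.0948, p₀ = 0.0609.
Under exogeneity and monotonicity, PS = (p₁ − p₀) / (1 − p₀).
PS = (0.0948 − 0.0609) / (1 − 0.0609) = 0.0339 / 0.9391 ≈ 0.0361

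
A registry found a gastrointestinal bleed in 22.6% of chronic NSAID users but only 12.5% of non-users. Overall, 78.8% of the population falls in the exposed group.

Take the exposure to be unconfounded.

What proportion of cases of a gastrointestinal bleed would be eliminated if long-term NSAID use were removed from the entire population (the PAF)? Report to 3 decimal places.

PAF ≈ 0.389

p₁ = 0.226, p₀ = 0.125.
Overall risk P(Y=1) = π·p₁ + (1−π)·p₀ = 0.788×0.226 + 0.212×0.125 = 0.20459.
Under exogeneity, PAF = [P(Y=1) − p₀] / P(Y=1).
PAF = (0.20459 − 0.125) / 0.20459 ≈ 0.3890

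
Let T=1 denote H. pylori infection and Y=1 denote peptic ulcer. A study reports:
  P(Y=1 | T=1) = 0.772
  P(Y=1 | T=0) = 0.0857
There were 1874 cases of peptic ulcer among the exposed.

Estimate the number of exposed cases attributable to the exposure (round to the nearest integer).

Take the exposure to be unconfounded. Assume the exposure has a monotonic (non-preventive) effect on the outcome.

about 1666 cases

Let p₁ = 0.772, p₀ = 0.0857.
PN = (p₁ − p₀)/p₁ = (0.772 − 0.0857) / 0.772 ≈ 0.88899.
Attributable cases ≈ PN × (exposed cases) = 0.88899 × 1874 ≈ 1665.97.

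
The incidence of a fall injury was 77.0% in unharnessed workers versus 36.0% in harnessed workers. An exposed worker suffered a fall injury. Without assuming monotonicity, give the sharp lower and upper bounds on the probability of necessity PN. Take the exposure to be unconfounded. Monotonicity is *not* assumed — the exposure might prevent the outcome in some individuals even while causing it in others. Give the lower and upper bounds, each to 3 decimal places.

p₁ = 0.77, p₀ = 0.36.
Under exogeneity alone the bounds on PN are max{0,(p₁−p₀)/p₁} ≤ PN ≤ min{1,(1−p₀)/p₁}.
  lower = (p₁ − p₀)/p₁ = 0.41 / 0.77 ≈ 0.5325
  upper = min{1, (1 − p₀)/p₁} = 0.64 / 0.77 ≈ 0.8312

0.532 ≤ PN ≤ 0.831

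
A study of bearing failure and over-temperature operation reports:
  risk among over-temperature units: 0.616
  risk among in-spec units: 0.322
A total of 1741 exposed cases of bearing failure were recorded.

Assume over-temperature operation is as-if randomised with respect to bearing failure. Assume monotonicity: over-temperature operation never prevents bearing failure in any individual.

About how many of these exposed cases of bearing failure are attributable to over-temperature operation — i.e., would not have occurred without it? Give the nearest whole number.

Let p₁ = 0.616, p₀ = 0.322.
PN = (p₁ − p₀)/p₁ = (0.616 − 0.322) / 0.616 ≈ 0.47727.
Attributable cases ≈ PN × (exposed cases) = 0.47727 × 1741 ≈ 830.93.

about 831 cases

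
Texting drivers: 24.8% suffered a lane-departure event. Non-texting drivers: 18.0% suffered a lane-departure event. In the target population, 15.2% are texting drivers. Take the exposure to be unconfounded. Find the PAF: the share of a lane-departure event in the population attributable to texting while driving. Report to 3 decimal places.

p₁ = 0.248, p₀ = 0.18.
Overall risk P(Y=1) = π·p₁ + (1−π)·p₀ = 0.152×0.248 + 0.848×0.18 = 0.19034.
Under exogeneity, PAF = [P(Y=1) − p₀] / P(Y=1).
PAF = (0.19034 − 0.18) / 0.19034 ≈ 0.0543

PAF ≈ 0.054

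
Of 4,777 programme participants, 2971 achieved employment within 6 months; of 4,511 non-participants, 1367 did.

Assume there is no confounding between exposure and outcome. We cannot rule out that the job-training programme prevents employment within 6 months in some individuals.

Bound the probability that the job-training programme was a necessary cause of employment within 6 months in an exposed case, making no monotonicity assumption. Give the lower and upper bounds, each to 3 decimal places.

p₁ = P(outcome | exposed) = 2971/4777 = 0.62194
p₀ = P(outcome | unexposed) = 1367/4511 = 0.30304
Under exogeneity alone the bounds on PN are max{0,(p₁−p₀)/p₁} ≤ PN ≤ min{1,(1−p₀)/p₁}.
  lower = (p₁ − p₀)/p₁ = 0.3189 / 0.62194 ≈ 0.5128
  upper = min{1, (1 − p₀)/p₁} = 0.69696 / 0.62194 ≈ 1.1206 → capped at 1

0.513 ≤ PN ≤ 1.000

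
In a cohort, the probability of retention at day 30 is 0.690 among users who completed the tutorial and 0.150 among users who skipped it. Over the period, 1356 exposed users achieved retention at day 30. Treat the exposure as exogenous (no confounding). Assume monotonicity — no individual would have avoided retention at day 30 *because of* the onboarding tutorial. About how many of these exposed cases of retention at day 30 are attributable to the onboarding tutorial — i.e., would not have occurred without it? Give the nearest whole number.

Let p₁ = 0.69, p₀ = 0.15.
PN = (p₁ − p₀)/p₁ = (0.69 − 0.15) / 0.69 ≈ 0.78261.
Attributable cases ≈ PN × (exposed cases) = 0.78261 × 1356 ≈ 1061.22.

about 1061 cases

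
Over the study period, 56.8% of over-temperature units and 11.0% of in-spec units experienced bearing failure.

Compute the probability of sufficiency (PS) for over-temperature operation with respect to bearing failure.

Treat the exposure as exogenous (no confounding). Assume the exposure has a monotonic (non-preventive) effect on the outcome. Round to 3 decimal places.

p₁ = 0.568, p₀ = 0.11.
Under exogeneity and monotonicity, PS = (p₁ − p₀) / (1 − p₀).
PS = (0.568 − 0.11) / (1 − 0.11) = 0.458 / 0.89 ≈ 0.5146

PS ≈ 0.515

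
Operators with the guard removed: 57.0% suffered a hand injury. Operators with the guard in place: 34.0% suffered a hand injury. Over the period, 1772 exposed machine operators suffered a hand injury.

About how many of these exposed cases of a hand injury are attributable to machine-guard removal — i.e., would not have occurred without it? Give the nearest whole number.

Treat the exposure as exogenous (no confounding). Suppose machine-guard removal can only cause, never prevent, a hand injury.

p₁ = 0.57, p₀ = 0.34.
PN = (p₁ − p₀)/p₁ = (0.57 − 0.34) / 0.57 ≈ 0.40351.
Attributable cases ≈ PN × (exposed cases) = 0.40351 × 1772 ≈ 715.02.

about 715 cases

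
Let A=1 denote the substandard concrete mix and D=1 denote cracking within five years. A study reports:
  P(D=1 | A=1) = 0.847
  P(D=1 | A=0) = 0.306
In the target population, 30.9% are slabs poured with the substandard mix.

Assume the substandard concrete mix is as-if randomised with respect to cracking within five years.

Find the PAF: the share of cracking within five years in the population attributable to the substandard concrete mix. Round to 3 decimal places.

PAF ≈ 0.353

Let p₁ = 0.847, p₀ = 0.306.
Overall risk P(Y=1) = π·p₁ + (1−π)·p₀ = 0.309×0.847 + 0.691×0.306 = 0.47317.
Under exogeneity, PAF = [P(Y=1) − p₀] / P(Y=1).
PAF = (0.47317 − 0.306) / 0.47317 ≈ 0.3533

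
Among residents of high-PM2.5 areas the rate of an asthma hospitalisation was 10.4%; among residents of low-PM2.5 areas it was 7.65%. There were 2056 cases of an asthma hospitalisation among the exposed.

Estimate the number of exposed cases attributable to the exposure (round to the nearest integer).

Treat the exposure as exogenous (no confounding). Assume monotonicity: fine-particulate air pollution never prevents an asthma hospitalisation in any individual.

p₁ = 0.104, p₀ = 0.0765.
PN = (p₁ − p₀)/p₁ = (0.104 − 0.0765) / 0.104 ≈ 0.26442.
Attributable cases ≈ PN × (exposed cases) = 0.26442 × 2056 ≈ 543.65.

about 544 cases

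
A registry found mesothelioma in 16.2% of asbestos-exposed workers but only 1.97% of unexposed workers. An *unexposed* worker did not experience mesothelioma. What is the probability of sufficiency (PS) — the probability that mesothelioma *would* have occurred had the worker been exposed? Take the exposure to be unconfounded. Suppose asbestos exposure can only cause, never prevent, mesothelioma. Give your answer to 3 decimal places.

PS ≈ 0.145

p₁ = 0.162, p₀ = 0.0197.
Under exogeneity and monotonicity, PS = (p₁ − p₀) / (1 − p₀).
PS = (0.162 − 0.0197) / (1 − 0.0197) = 0.1423 / 0.9803 ≈ 0.1452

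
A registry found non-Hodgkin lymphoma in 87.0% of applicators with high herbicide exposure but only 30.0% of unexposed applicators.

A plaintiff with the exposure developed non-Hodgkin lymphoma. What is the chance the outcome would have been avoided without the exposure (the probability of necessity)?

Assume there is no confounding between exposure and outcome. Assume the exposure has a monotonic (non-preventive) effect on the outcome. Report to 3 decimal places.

PN ≈ 0.655

p₁ = 0.87, p₀ = 0.3.
Under exogeneity and monotonicity, PN = (p₁ − p₀) / p₁.
PN = (0.87 − 0.3) / 0.87 = 0.57 / 0.87 ≈ 0.6552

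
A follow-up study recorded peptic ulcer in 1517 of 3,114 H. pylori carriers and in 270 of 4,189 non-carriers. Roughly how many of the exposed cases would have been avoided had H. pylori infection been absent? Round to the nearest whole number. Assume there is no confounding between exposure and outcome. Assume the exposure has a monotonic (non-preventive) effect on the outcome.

p₁ = P(outcome | exposed) = 1517/3114 = 0.48715
p₀ = P(outcome | unexposed) = 270/4189 = 0.064455
PN = (p₁ − p₀)/p₁ = (0.48715 − 0.064455) / 0.48715 ≈ 0.86769.
Attributable cases ≈ PN × (exposed cases) = 0.86769 × 1517 ≈ 1316.29.

about 1316 cases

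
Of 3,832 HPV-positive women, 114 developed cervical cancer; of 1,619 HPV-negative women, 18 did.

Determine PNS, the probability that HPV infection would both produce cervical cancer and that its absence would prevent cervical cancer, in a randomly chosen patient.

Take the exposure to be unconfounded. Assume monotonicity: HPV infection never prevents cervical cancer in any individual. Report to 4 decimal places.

PNS ≈ 0.0186

p₁ = P(outcome | exposed) = 114/3832 = 0.029749
p₀ = P(outcome | unexposed) = 18/1619 = 0.011118
Under exogeneity and monotonicity, PNS = p₁ − p₀.
PNS = 0.029749 − 0.011118 = 0.018632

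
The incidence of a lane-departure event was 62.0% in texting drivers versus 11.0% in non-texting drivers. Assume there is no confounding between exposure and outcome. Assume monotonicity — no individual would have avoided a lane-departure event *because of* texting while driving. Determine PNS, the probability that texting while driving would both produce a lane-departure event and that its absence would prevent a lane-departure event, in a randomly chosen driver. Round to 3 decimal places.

PNS ≈ 0.510

p₁ = 0.62, p₀ = 0.11.
Under exogeneity and monotonicity, PNS = p₁ − p₀.
PNS = 0.62 − 0.11 = 0.51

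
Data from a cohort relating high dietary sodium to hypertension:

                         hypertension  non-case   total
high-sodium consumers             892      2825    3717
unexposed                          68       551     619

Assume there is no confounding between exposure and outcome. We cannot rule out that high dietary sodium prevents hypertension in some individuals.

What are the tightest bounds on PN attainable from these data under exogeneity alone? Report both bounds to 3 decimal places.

p₁ = P(outcome | exposed) = 892/3717 = 0.23998
p₀ = P(outcome | unexposed) = 68/619 = 0.10985
Under exogeneity alone the bounds on PN are max{0,(p₁−p₀)/p₁} ≤ PN ≤ min{1,(1−p₀)/p₁}.
  lower = (p₁ − p₀)/p₁ = 0.13012 / 0.23998 ≈ 0.5422
  upper = min{1, (1 − p₀)/p₁} = 0.89015 / 0.23998 ≈ 3.7093 → capped at 1

0.542 ≤ PN ≤ 1.000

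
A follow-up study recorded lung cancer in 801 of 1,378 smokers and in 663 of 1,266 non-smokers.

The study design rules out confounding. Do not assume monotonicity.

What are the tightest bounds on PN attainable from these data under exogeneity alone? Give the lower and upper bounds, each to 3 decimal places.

p₁ = P(outcome | exposed) = 801/1378 = 0.58128
p₀ = P(outcome | unexposed) = 663/1266 = 0.5237
Under exogeneity alone the bounds on PN are max{0,(p₁−p₀)/p₁} ≤ PN ≤ min{1,(1−p₀)/p₁}.
  lower = (p₁ − p₀)/p₁ = 0.057581 / 0.58128 ≈ 0.0991
  upper = min{1, (1 − p₀)/p₁} = 0.4763 / 0.58128 ≈ 0.8194

0.099 ≤ PN ≤ 0.819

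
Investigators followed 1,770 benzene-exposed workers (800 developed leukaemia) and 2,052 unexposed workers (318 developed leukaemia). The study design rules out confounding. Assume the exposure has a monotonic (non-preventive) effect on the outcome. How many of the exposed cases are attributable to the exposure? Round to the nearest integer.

p₁ = P(outcome | exposed) = 800/1770 = 0.45198
p₀ = P(outcome | unexposed) = 318/2052 = 0.15497
PN = (p₁ − p₀)/p₁ = (0.45198 − 0.15497) / 0.45198 ≈ 0.65713.
Attributable cases ≈ PN × (exposed cases) = 0.65713 × 800 ≈ 525.70.

about 526 cases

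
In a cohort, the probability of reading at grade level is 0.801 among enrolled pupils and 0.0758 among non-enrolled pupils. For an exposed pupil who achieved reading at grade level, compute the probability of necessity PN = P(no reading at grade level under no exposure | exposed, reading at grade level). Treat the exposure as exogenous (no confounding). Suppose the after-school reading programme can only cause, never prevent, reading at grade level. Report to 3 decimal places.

PN ≈ 0.905

Let p₁ = 0.801, p₀ = 0.0758.
Under exogeneity and monotonicity, PN = (p₁ − p₀) / p₁.
PN = (0.801 − 0.0758) / 0.801 = 0.7252 / 0.801 ≈ 0.9054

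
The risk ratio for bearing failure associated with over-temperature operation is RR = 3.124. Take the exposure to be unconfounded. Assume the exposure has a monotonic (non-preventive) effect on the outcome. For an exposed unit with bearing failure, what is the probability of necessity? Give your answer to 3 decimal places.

Under exogeneity and monotonicity, PN = (RR − 1) / RR = 1 − 1/RR.
PN = (3.124 − 1) / 3.124 = 2.124 / 3.124 ≈ 0.6799

PN ≈ 0.680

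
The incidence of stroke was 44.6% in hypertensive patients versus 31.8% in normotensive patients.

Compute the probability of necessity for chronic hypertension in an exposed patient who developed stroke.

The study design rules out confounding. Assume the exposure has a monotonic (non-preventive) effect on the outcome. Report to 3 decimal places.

PN ≈ 0.287

p₁ = 0.446, p₀ = 0.318.
Under exogeneity and monotonicity, PN = (p₁ − p₀) / p₁.
PN = (0.446 − 0.318) / 0.446 = 0.128 / 0.446 ≈ 0.2870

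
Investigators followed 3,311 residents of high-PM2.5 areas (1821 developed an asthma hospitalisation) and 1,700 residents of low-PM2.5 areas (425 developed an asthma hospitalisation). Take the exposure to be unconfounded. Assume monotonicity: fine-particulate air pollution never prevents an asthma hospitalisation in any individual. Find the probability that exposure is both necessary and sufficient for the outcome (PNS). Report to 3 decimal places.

p₁ = P(outcome | exposed) = 1821/3311 = 0.54998
p₀ = P(outcome | unexposed) = 425/1700 = 0.25
Under exogeneity and monotonicity, PNS = p₁ − p₀.
PNS = 0.54998 − 0.25 = 0.29998

PNS ≈ 0.300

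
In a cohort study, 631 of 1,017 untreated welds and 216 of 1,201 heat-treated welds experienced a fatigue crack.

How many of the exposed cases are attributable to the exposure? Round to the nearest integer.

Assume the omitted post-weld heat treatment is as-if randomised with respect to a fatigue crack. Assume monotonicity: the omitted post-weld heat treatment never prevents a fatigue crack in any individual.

p₁ = P(outcome | exposed) = 631/1017 = 0.62045
p₀ = P(outcome | unexposed) = 216/1201 = 0.17985
PN = (p₁ − p₀)/p₁ = (0.62045 − 0.17985) / 0.62045 ≈ 0.71013.
Attributable cases ≈ PN × (exposed cases) = 0.71013 × 631 ≈ 448.09.

about 448 cases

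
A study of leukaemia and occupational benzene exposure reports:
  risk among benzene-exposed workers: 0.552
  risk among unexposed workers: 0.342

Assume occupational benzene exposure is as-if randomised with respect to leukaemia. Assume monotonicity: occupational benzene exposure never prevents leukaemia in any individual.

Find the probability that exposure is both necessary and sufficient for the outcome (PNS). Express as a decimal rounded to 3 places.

PNS ≈ 0.210

Let p₁ = 0.552, p₀ = 0.342.
Under exogeneity and monotonicity, PNS = p₁ − p₀.
PNS = 0.552 − 0.342 = 0.21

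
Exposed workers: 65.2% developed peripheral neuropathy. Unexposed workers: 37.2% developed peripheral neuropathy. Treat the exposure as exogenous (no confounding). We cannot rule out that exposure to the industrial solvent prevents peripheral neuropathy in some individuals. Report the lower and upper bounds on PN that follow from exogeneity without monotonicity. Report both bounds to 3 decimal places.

0.429 ≤ PN ≤ 0.963

p₁ = 0.652, p₀ = 0.372.
Under exogeneity alone the bounds on PN are max{0,(p₁−p₀)/p₁} ≤ PN ≤ min{1,(1−p₀)/p₁}.
  lower = (p₁ − p₀)/p₁ = 0.28 / 0.652 ≈ 0.4294
  upper = min{1, (1 − p₀)/p₁} = 0.628 / 0.652 ≈ 0.9632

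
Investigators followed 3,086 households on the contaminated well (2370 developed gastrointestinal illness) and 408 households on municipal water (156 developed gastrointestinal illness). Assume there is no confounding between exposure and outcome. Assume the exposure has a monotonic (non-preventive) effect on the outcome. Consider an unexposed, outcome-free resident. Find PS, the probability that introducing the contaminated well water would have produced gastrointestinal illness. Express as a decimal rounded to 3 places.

PS ≈ 0.624

p₁ = P(outcome | exposed) = 2370/3086 = 0.76798
p₀ = P(outcome | unexposed) = 156/408 = 0.38235
Under exogeneity and monotonicity, PS = (p₁ − p₀) / (1 − p₀).
PS = (0.76798 − 0.38235) / (1 − 0.38235) = 0.38563 / 0.61765 ≈ 0.6244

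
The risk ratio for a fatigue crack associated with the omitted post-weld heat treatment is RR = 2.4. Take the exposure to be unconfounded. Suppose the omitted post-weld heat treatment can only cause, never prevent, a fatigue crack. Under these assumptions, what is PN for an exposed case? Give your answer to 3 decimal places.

Under exogeneity and monotonicity, PN = (RR − 1) / RR = 1 − 1/RR.
PN = (2.4 − 1) / 2.4 = 1.4 / 2.4 ≈ 0.5833

PN ≈ 0.583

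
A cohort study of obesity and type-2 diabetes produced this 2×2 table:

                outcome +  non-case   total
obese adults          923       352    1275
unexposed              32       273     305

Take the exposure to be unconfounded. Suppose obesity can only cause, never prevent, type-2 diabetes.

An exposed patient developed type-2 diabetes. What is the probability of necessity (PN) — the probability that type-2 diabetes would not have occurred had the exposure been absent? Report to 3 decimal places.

PN ≈ 0.855

p₁ = P(outcome | exposed) = 923/1275 = 0.72392
p₀ = P(outcome | unexposed) = 32/305 = 0.10492
Under exogeneity and monotonicity, PN = (p₁ − p₀) / p₁.
PN = (0.72392 − 0.10492) / 0.72392 = 0.619 / 0.72392 ≈ 0.8551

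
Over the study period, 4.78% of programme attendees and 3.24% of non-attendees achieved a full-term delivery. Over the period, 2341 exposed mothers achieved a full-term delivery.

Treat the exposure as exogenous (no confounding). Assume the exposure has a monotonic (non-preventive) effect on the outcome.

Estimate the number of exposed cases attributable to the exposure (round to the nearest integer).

about 754 cases

p₁ = 0.0478, p₀ = 0.0324.
PN = (p₁ − p₀)/p₁ = (0.0478 − 0.0324) / 0.0478 ≈ 0.32218.
Attributable cases ≈ PN × (exposed cases) = 0.32218 × 2341 ≈ 754.21.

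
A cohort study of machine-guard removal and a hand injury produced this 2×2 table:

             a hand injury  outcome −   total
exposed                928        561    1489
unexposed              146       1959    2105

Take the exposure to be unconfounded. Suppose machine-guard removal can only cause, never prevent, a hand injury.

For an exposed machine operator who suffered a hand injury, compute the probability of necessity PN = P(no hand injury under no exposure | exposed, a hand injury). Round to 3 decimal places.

PN ≈ 0.889

p₁ = P(outcome | exposed) = 928/1489 = 0.62324
p₀ = P(outcome | unexposed) = 146/2105 = 0.069359
Under exogeneity and monotonicity, PN = (p₁ − p₀) / p₁.
PN = (0.62324 − 0.069359) / 0.62324 = 0.55388 / 0.62324 ≈ 0.8887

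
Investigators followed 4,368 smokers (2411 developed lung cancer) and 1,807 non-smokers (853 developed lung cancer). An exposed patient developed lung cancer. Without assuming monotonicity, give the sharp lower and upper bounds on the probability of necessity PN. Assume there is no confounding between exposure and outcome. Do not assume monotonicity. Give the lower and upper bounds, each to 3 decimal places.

p₁ = P(outcome | exposed) = 2411/4368 = 0.55197
p₀ = P(outcome | unexposed) = 853/1807 = 0.47205
Under exogeneity alone the bounds on PN are max{0,(p₁−p₀)/p₁} ≤ PN ≤ min{1,(1−p₀)/p₁}.
  lower = (p₁ − p₀)/p₁ = 0.079916 / 0.55197 ≈ 0.1448
  upper = min{1, (1 − p₀)/p₁} = 0.52795 / 0.55197 ≈ 0.9565

0.145 ≤ PN ≤ 0.956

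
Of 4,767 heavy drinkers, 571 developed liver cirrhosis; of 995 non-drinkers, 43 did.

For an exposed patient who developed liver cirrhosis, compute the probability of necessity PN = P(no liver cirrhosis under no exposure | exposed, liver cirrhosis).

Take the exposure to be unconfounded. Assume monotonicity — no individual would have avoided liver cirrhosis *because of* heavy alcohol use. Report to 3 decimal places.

PN ≈ 0.639

p₁ = P(outcome | exposed) = 571/4767 = 0.11978
p₀ = P(outcome | unexposed) = 43/995 = 0.043216
Under exogeneity and monotonicity, PN = (p₁ − p₀) / p₁.
PN = (0.11978 − 0.043216) / 0.11978 = 0.076566 / 0.11978 ≈ 0.6392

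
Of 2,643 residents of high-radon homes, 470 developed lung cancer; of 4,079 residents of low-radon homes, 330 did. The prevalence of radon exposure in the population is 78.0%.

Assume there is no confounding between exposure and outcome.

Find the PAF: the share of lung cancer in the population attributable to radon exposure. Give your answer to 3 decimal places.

PAF ≈ 0.483

p₁ = P(outcome | exposed) = 470/2643 = 0.17783
p₀ = P(outcome | unexposed) = 330/4079 = 0.080902
Overall risk P(Y=1) = π·p₁ + (1−π)·p₀ = 0.78×0.17783 + 0.22×0.080902 = 0.1565.
Under exogeneity, PAF = [P(Y=1) − p₀] / P(Y=1).
PAF = (0.1565 − 0.080902) / 0.1565 ≈ 0.4831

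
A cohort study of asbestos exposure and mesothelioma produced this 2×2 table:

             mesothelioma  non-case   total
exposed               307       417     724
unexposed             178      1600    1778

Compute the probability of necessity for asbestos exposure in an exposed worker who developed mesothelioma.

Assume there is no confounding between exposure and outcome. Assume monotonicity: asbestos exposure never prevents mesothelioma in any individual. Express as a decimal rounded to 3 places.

PN ≈ 0.764

p₁ = P(outcome | exposed) = 307/724 = 0.42403
p₀ = P(outcome | unexposed) = 178/1778 = 0.10011
Under exogeneity and monotonicity, PN = (p₁ − p₀)/p₁.
PN = (0.42403 − 0.10011) / 0.42403 ≈ 0.7639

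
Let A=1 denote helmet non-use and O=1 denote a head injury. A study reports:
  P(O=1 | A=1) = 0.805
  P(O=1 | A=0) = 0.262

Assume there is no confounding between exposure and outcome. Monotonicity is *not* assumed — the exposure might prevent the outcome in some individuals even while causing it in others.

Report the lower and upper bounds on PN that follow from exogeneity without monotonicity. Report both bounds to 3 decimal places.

0.675 ≤ PN ≤ 0.917

Let p₁ = 0.805, p₀ = 0.262.
Under exogeneity alone the bounds on PN are max{0,(p₁−p₀)/p₁} ≤ PN ≤ min{1,(1−p₀)/p₁}.
  lower = (p₁ − p₀)/p₁ = 0.543 / 0.805 ≈ 0.6745
  upper = min{1, (1 − p₀)/p₁} = 0.738 / 0.805 ≈ 0.9168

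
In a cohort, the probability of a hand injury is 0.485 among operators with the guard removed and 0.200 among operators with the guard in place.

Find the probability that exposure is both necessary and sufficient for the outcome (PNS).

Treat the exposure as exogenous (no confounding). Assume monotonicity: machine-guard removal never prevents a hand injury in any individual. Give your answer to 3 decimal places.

Let p₁ = 0.485, p₀ = 0.2.
Under exogeneity and monotonicity, PNS = p₁ − p₀.
PNS = 0.485 − 0.2 = 0.285

PNS ≈ 0.285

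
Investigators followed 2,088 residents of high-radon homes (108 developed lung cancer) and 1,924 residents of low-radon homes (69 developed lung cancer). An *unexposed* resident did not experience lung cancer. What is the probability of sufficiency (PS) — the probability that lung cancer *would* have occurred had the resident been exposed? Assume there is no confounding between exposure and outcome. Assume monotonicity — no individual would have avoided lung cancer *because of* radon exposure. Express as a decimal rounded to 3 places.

PS ≈ 0.016

p₁ = P(outcome | exposed) = 108/2088 = 0.051724
p₀ = P(outcome | unexposed) = 69/1924 = 0.035863
Under exogeneity and monotonicity, PS = (p₁ − p₀) / (1 − p₀).
PS = (0.051724 − 0.035863) / (1 − 0.035863) = 0.015861 / 0.96414 ≈ 0.0165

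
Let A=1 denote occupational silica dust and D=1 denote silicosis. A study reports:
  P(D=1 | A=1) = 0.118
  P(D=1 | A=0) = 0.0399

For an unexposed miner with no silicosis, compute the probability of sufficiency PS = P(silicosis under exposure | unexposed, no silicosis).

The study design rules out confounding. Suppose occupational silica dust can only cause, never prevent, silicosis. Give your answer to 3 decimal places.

PS ≈ 0.081

Let p₁ = 0.118, p₀ = 0.0399.
Under exogeneity and monotonicity, PS = (p₁ − p₀) / (1 − p₀).
PS = (0.118 − 0.0399) / (1 − 0.0399) = 0.0781 / 0.9601 ≈ 0.0813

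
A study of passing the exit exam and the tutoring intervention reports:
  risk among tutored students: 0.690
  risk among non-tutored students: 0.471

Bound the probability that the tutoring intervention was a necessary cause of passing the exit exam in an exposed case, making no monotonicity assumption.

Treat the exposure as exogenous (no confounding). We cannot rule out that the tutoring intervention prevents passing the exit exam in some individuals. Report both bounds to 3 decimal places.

Let p₁ = 0.69, p₀ = 0.471.
Under exogeneity alone the bounds on PN are max{0,(p₁−p₀)/p₁} ≤ PN ≤ min{1,(1−p₀)/p₁}.
  lower = (p₁ − p₀)/p₁ = 0.219 / 0.69 ≈ 0.3174
  upper = min{1, (1 − p₀)/p₁} = 0.529 / 0.69 ≈ 0.7667

0.317 ≤ PN ≤ 0.767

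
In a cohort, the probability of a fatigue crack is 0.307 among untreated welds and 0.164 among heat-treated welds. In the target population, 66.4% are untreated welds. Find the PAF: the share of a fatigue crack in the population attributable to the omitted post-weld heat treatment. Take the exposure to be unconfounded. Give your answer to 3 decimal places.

PAF ≈ 0.367

Let p₁ = 0.307, p₀ = 0.164.
Overall risk P(Y=1) = π·p₁ + (1−π)·p₀ = 0.664×0.307 + 0.336×0.164 = 0.25895.
Under exogeneity, PAF = [P(Y=1) − p₀] / P(Y=1).
PAF = (0.25895 − 0.164) / 0.25895 ≈ 0.3667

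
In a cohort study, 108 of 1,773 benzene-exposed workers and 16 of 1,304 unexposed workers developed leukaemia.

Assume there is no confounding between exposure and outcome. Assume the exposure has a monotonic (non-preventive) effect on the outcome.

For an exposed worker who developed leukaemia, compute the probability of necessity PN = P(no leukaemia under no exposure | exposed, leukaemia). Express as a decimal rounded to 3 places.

PN ≈ 0.799

p₁ = P(outcome | exposed) = 108/1773 = 0.060914
p₀ = P(outcome | unexposed) = 16/1304 = 0.01227
Under exogeneity and monotonicity, PN = (p₁ − p₀) / p₁.
PN = (0.060914 − 0.01227) / 0.060914 = 0.048644 / 0.060914 ≈ 0.7986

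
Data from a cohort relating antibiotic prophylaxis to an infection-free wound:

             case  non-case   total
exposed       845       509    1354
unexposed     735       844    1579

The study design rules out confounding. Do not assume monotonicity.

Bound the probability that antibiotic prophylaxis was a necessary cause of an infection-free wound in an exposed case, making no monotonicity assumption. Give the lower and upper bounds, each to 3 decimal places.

p₁ = P(outcome | exposed) = 845/1354 = 0.62408
p₀ = P(outcome | unexposed) = 735/1579 = 0.46548
Under exogeneity alone the bounds on PN are max{0,(p₁−p₀)/p₁} ≤ PN ≤ min{1,(1−p₀)/p₁}.
  lower = (p₁ − p₀)/p₁ = 0.15859 / 0.62408 ≈ 0.2541
  upper = min{1, (1 − p₀)/p₁} = 0.53452 / 0.62408 ≈ 0.8565

0.254 ≤ PN ≤ 0.856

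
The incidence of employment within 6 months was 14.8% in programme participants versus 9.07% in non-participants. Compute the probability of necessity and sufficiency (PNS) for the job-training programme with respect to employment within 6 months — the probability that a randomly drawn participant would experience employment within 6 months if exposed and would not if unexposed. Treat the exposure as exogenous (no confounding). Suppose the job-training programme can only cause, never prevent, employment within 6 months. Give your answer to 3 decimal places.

p₁ = 0.148, p₀ = 0.0907.
Under exogeneity and monotonicity, PNS = p₁ − p₀.
PNS = 0.148 − 0.0907 = 0.0573

PNS ≈ 0.057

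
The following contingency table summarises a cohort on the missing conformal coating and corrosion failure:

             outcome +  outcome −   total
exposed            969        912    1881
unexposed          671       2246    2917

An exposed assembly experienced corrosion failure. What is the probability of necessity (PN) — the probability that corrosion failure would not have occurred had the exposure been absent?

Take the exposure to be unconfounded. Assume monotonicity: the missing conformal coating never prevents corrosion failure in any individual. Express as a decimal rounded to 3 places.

p₁ = P(outcome | exposed) = 969/1881 = 0.51515
p₀ = P(outcome | unexposed) = 671/2917 = 0.23003
Under exogeneity and monotonicity, PN = (p₁ − p₀) / p₁.
PN = (0.51515 − 0.23003) / 0.51515 = 0.28512 / 0.51515 ≈ 0.5535

PN ≈ 0.553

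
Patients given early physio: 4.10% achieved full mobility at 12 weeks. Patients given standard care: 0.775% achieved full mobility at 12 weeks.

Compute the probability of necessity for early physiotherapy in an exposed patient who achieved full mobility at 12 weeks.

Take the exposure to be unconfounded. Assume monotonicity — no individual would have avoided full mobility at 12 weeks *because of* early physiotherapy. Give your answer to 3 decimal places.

p₁ = 0.041, p₀ = 0.00775.
Under exogeneity and monotonicity, PN = (p₁ − p₀) / p₁.
PN = (0.041 − 0.00775) / 0.041 = 0.03325 / 0.041 ≈ 0.8110

PN ≈ 0.811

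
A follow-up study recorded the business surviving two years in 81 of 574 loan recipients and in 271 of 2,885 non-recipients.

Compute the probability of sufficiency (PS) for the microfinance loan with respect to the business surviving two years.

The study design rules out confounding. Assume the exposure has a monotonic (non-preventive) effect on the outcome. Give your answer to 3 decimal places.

p₁ = P(outcome | exposed) = 81/574 = 0.14111
p₀ = P(outcome | unexposed) = 271/2885 = 0.093934
Under exogeneity and monotonicity, PS = (p₁ − p₀) / (1 − p₀).
PS = (0.14111 − 0.093934) / (1 − 0.093934) = 0.047181 / 0.90607 ≈ 0.0521

PS ≈ 0.052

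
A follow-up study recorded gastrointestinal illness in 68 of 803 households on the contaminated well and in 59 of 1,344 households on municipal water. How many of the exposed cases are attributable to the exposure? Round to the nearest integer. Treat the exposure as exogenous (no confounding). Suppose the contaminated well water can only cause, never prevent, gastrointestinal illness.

about 33 cases

p₁ = P(outcome | exposed) = 68/803 = 0.084682
p₀ = P(outcome | unexposed) = 59/1344 = 0.043899
PN = (p₁ − p₀)/p₁ = (0.084682 − 0.043899) / 0.084682 ≈ 0.48161.
Attributable cases ≈ PN × (exposed cases) = 0.48161 × 68 ≈ 32.75.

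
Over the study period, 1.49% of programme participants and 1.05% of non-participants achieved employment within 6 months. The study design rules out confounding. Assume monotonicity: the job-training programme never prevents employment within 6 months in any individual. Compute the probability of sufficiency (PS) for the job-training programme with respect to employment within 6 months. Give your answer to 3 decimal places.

PS ≈ 0.004

p₁ = 0.0149, p₀ = 0.0105.
Under exogeneity and monotonicity, PS = (p₁ − p₀) / (1 − p₀).
PS = (0.0149 − 0.0105) / (1 − 0.0105) = 0.0044 / 0.9895 ≈ 0.0044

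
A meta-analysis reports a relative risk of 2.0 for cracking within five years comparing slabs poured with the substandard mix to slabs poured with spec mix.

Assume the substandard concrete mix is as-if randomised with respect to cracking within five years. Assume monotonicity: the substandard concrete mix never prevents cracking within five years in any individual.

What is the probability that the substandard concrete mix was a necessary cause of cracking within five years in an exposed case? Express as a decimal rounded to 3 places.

Under exogeneity and monotonicity, PN = (RR − 1) / RR = 1 − 1/RR.
PN = (2.0 − 1) / 2.0 = 1 / 2.0 ≈ 0.5000

PN ≈ 0.500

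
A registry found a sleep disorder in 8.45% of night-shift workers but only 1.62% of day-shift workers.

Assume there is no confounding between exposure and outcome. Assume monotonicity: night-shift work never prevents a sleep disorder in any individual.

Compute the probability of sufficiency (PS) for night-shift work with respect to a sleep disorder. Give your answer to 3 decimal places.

p₁ = 0.0845, p₀ = 0.0162.
Under exogeneity and monotonicity, PS = (p₁ − p₀) / (1 − p₀).
PS = (0.0845 − 0.0162) / (1 − 0.0162) = 0.0683 / 0.9838 ≈ 0.0694

PS ≈ 0.069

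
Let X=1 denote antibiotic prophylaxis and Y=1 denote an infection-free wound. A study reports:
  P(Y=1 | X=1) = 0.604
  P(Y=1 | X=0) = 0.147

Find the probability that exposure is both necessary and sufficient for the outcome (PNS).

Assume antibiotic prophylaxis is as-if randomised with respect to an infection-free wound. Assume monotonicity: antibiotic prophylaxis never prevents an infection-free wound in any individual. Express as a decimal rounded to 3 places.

PNS ≈ 0.457

Let p₁ = 0.604, p₀ = 0.147.
Under exogeneity and monotonicity, PNS = p₁ − p₀.
PNS = 0.604 − 0.147 = 0.457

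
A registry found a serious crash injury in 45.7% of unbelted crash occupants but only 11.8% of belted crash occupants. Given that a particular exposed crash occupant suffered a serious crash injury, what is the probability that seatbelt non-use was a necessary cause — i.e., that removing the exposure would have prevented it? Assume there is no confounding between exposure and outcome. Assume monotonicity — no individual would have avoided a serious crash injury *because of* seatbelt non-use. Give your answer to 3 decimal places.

PN ≈ 0.742

p₁ = 0.457, p₀ = 0.118.
Under exogeneity and monotonicity, PN = (p₁ − p₀) / p₁.
PN = (0.457 − 0.118) / 0.457 = 0.339 / 0.457 ≈ 0.7418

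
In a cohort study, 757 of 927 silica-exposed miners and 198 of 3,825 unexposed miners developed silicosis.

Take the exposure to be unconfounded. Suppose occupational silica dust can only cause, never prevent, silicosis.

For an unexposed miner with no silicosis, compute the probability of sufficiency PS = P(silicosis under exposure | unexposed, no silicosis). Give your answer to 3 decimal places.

PS ≈ 0.807

p₁ = P(outcome | exposed) = 757/927 = 0.81661
p₀ = P(outcome | unexposed) = 198/3825 = 0.051765
Under exogeneity and monotonicity, PS = (p₁ − p₀) / (1 − p₀).
PS = (0.81661 − 0.051765) / (1 − 0.051765) = 0.76485 / 0.94824 ≈ 0.8066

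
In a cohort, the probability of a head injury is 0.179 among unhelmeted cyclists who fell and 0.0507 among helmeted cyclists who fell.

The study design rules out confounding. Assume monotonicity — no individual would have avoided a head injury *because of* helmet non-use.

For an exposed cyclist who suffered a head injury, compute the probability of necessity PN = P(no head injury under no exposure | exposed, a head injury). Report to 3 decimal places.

Let p₁ = 0.179, p₀ = 0.0507.
Under exogeneity and monotonicity, PN = (p₁ − p₀) / p₁.
PN = (0.179 − 0.0507) / 0.179 = 0.1283 / 0.179 ≈ 0.7168

PN ≈ 0.717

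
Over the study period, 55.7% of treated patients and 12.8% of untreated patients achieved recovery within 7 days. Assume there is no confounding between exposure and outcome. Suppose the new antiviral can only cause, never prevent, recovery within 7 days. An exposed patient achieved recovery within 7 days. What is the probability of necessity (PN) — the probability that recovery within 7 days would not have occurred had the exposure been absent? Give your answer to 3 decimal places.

p₁ = 0.557, p₀ = 0.128.
Under exogeneity and monotonicity, PN = (p₁ − p₀) / p₁.
PN = (0.557 − 0.128) / 0.557 = 0.429 / 0.557 ≈ 0.7702

PN ≈ 0.770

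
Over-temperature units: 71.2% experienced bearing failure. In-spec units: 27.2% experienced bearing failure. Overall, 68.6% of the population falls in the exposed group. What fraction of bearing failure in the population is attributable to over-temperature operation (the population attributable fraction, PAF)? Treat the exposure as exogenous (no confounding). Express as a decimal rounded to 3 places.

p₁ = 0.712, p₀ = 0.272.
Overall risk P(Y=1) = π·p₁ + (1−π)·p₀ = 0.686×0.712 + 0.314×0.272 = 0.57384.
Under exogeneity, PAF = [P(Y=1) − p₀] / P(Y=1).
PAF = (0.57384 − 0.272) / 0.57384 ≈ 0.5260

PAF ≈ 0.526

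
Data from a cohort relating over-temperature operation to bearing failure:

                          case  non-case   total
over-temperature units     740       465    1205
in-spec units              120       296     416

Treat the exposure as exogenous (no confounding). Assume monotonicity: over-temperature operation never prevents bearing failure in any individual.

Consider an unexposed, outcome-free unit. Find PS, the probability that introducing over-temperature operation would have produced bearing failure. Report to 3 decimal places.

p₁ = P(outcome | exposed) = 740/1205 = 0.61411
p₀ = P(outcome | unexposed) = 120/416 = 0.28846
Under exogeneity and monotonicity, PS = (p₁ − p₀)/(1 − p₀).
PS = (0.61411 − 0.28846) / 0.71154 ≈ 0.4577

PS ≈ 0.458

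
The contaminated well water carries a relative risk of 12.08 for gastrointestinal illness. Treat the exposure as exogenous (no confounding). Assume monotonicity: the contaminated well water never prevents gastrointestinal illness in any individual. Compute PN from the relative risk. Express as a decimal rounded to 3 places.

Under exogeneity and monotonicity, PN = (RR − 1) / RR = 1 − 1/RR.
PN = (12.08 − 1) / 12.08 = 11.08 / 12.08 ≈ 0.9172

PN ≈ 0.917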